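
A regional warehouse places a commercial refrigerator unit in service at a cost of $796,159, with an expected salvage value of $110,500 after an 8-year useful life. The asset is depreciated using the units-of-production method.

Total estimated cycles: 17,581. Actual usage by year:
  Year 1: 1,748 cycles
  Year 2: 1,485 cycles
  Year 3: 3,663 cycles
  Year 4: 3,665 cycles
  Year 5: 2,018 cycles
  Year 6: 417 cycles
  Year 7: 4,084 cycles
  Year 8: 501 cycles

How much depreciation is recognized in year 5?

$78,702

Depreciable base = $796,159 − $110,500 = $685,659.
Rate = $685,659 / 17,581 cycles = $39 per cycle.
Year 1: 1,748 × $39 = $68,172. Book value $727,987.
Year 2: 1,485 × $39 = $57,915. Book value $670,072.
Year 3: 3,663 × $39 = $142,857. Book value $527,215.
Year 4: 3,665 × $39 = $142,935. Book value $384,280.
Year 5: 2,018 × $39 = $78,702. Book value $305,578.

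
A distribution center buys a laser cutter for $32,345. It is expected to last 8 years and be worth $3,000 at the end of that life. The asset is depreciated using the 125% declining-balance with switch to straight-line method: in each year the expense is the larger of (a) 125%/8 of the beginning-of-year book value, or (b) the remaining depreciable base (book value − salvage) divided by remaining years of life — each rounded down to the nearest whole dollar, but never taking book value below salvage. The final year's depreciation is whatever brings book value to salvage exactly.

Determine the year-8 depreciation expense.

Depreciable base = $32,345 − $3,000 = $29,345.
Year 1: DB = ⌊$32,345 × 125%/8⌋ = $5,053; SL = ⌊$29,345/8⌋ = $3,668 → take DB $5,053. Book value $27,292.
Year 2: DB = ⌊$27,292 × 125%/8⌋ = $4,264; SL = ⌊$24,292/7⌋ = $3,470 → take DB $4,264. Book value $23,028.
Year 3: DB = ⌊$23,028 × 125%/8⌋ = $3,598; SL = ⌊$20,028/6⌋ = $3,338 → take DB $3,598. Book value $19,430.
Year 4: DB = ⌊$19,430 × 125%/8⌋ = $3,035; SL = ⌊$16,430/5⌋ = $3,286 → take SL $3,286. Book value $16,144.
Year 5: DB = ⌊$16,144 × 125%/8⌋ = $2,522; SL = ⌊$13,144/4⌋ = $3,286 → take SL $3,286. Book value $12,858.
Year 6: DB = ⌊$12,858 × 125%/8⌋ = $2,009; SL = ⌊$9,858/3⌋ = $3,286 → take SL $3,286. Book value $9,572.
Year 7: DB = ⌊$9,572 × 125%/8⌋ = $1,495; SL = ⌊$6,572/2⌋ = $3,286 → take SL $3,286. Book value $6,286.
Year 8 (final): $6,286 − $3,000 = $3,286. Book value $3,000.

$3,286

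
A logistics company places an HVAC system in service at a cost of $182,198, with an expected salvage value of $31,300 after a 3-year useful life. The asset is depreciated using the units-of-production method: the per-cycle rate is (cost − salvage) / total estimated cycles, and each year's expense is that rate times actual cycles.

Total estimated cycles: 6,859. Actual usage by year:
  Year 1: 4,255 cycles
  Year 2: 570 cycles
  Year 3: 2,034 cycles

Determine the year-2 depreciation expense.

$12,540

Depreciable base = $182,198 − $31,300 = $150,898.
Rate = $150,898 / 6,859 cycles = $22 per cycle.
Year 1: 4,255 × $22 = $93,610. Book value $88,588.
Year 2: 570 × $22 = $12,540. Book value $76,048.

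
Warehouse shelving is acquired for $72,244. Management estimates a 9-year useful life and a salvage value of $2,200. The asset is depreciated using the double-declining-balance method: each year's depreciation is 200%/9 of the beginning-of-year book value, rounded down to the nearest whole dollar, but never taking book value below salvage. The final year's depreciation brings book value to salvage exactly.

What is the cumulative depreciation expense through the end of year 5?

Depreciable base = $72,244 − $2,200 = $70,044.
Year 1: ⌊$72,244 × 200%/9⌋ = $16,054. Book value $56,190.
Year 2: ⌊$56,190 × 200%/9⌋ = $12,486. Book value $43,704.
Year 3: ⌊$43,704 × 200%/9⌋ = $9,712. Book value $33,992.
Year 4: ⌊$33,992 × 200%/9⌋ = $7,553. Book value $26,439.
Year 5: ⌊$26,439 × 200%/9⌋ = $5,875. Book value $20,564.
Accumulated through year 5 = $72,244 − $20,564 = $51,680.

$51,680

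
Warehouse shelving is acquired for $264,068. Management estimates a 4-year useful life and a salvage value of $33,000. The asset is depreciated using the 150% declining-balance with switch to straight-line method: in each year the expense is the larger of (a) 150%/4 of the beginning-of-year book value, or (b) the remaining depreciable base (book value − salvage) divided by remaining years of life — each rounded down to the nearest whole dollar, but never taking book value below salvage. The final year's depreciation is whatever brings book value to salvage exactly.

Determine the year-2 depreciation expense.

Depreciable base = $264,068 − $33,000 = $231,068.
Year 1: DB = ⌊$264,068 × 150%/4⌋ = $99,025; SL = ⌊$231,068/4⌋ = $57,767 → take DB $99,025. Book value $165,043.
Year 2: DB = ⌊$165,043 × 150%/4⌋ = $61,891; SL = ⌊$132,043/3⌋ = $44,014 → take DB $61,891. Book value $103,152.

$61,891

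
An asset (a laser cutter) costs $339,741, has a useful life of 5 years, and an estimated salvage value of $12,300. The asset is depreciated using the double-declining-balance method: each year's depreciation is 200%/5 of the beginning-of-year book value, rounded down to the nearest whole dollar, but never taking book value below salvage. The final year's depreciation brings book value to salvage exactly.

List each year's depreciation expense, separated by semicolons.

$135,896; $81,538; $48,922; $29,354; $31,731

Depreciable base = $339,741 − $12,300 = $327,441.
Year 1: ⌊$339,741 × 200%/5⌋ = $135,896. Book value $203,845.
Year 2: ⌊$203,845 × 200%/5⌋ = $81,538. Book value $122,307.
Year 3: ⌊$122,307 × 200%/5⌋ = $48,922. Book value $73,385.
Year 4: ⌊$73,385 × 200%/5⌋ = $29,354. Book value $44,031.
Year 5 (final): $44,031 − $12,300 = $31,731. Book value $12,300.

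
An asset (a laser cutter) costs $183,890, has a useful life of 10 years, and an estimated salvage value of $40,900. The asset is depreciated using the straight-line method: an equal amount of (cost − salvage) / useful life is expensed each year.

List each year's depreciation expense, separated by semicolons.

$14,299; $14,299; $14,299; $14,299; $14,299; $14,299; $14,299; $14,299; $14,299; $14,299

Depreciable base = $183,890 − $40,900 = $142,990.
Annual expense = $142,990 / 10 = $14,299.
End of year 1: book value $169,591.
End of year 2: book value $155,292.
End of year 3: book value $140,993.
End of year 4: book value $126,694.
End of year 5: book value $112,395.
End of year 6: book value $98,096.
End of year 7: book value $83,797.
End of year 8: book value $69,498.
End of year 9: book value $55,199.
End of year 10: book value $40,900.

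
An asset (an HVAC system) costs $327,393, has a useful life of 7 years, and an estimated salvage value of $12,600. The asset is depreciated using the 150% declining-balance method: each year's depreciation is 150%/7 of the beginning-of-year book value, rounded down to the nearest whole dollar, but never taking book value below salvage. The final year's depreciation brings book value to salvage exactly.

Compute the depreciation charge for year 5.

Depreciable base = $327,393 − $12,600 = $314,793.
Year 1: ⌊$327,393 × 150%/7⌋ = $70,155. Book value $257,238.
Year 2: ⌊$257,238 × 150%/7⌋ = $55,122. Book value $202,116.
Year 3: ⌊$202,116 × 150%/7⌋ = $43,310. Book value $158,806.
Year 4: ⌊$158,806 × 150%/7⌋ = $34,029. Book value $124,777.
Year 5: ⌊$124,777 × 150%/7⌋ = $26,737. Book value $98,040.

$26,737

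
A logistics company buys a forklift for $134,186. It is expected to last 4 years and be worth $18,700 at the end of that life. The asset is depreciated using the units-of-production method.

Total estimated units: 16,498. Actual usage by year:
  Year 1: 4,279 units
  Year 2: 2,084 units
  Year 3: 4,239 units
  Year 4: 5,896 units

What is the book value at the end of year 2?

$89,645

Depreciable base = $134,186 − $18,700 = $115,486.
Rate = $115,486 / 16,498 units = $7 per unit.
Year 1: 4,279 × $7 = $29,953. Book value $104,233.
Year 2: 2,084 × $7 = $14,588. Book value $89,645.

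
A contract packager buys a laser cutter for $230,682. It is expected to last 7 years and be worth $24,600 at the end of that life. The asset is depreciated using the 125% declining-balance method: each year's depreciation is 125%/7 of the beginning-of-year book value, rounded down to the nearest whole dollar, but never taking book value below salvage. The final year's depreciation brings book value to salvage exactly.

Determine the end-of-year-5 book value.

Depreciable base = $230,682 − $24,600 = $206,082.
Year 1: ⌊$230,682 × 125%/7⌋ = $41,193. Book value $189,489.
Year 2: ⌊$189,489 × 125%/7⌋ = $33,837. Book value $155,652.
Year 3: ⌊$155,652 × 125%/7⌋ = $27,795. Book value $127,857.
Year 4: ⌊$127,857 × 125%/7⌋ = $22,831. Book value $105,026.
Year 5: ⌊$105,026 × 125%/7⌋ = $18,754. Book value $86,272.

$86,272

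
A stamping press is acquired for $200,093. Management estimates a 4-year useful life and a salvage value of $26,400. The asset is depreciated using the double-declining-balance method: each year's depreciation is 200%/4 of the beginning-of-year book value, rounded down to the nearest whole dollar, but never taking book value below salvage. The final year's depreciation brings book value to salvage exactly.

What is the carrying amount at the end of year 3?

Depreciable base = $200,093 − $26,400 = $173,693.
Year 1: ⌊$200,093 × 200%/4⌋ = $100,046. Book value $100,047.
Year 2: ⌊$100,047 × 200%/4⌋ = $50,023. Book value $50,024.
Year 3: ⌊$50,024 × 200%/4⌋ = $25,012, capped at $23,624. Book value $26,400.

$26,400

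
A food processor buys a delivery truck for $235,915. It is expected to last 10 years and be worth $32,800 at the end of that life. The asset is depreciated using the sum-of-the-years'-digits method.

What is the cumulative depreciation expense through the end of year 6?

Depreciable base = $235,915 − $32,800 = $203,115.
Sum of the years' digits = 10+9+8+7+6+5+4+3+2+1 = 55.
Year 1: $203,115 × 10/55 = $36,930. Book value $198,985.
Year 2: $203,115 × 9/55 = $33,237. Book value $165,748.
Year 3: $203,115 × 8/55 = $29,544. Book value $136,204.
Year 4: $203,115 × 7/55 = $25,851. Book value $110,353.
Year 5: $203,115 × 6/55 = $22,158. Book value $88,195.
Year 6: $203,115 × 5/55 = $18,465. Book value $69,730.
Accumulated through year 6 = $235,915 − $69,730 = $166,185.

$166,185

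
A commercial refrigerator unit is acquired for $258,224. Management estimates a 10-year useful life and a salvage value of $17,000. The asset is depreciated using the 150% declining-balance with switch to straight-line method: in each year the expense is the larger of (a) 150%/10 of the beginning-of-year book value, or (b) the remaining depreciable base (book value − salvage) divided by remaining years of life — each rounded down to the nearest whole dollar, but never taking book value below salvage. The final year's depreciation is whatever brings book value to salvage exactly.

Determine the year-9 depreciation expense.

$19,516

Depreciable base = $258,224 − $17,000 = $241,224.
Year 1: DB = ⌊$258,224 × 150%/10⌋ = $38,733; SL = ⌊$241,224/10⌋ = $24,122 → take DB $38,733. Book value $219,491.
Year 2: DB = ⌊$219,491 × 150%/10⌋ = $32,923; SL = ⌊$202,491/9⌋ = $22,499 → take DB $32,923. Book value $186,568.
Year 3: DB = ⌊$186,568 × 150%/10⌋ = $27,985; SL = ⌊$169,568/8⌋ = $21,196 → take DB $27,985. Book value $158,583.
Year 4: DB = ⌊$158,583 × 150%/10⌋ = $23,787; SL = ⌊$141,583/7⌋ = $20,226 → take DB $23,787. Book value $134,796.
Year 5: DB = ⌊$134,796 × 150%/10⌋ = $20,219; SL = ⌊$117,796/6⌋ = $19,632 → take DB $20,219. Book value $114,577.
Year 6: DB = ⌊$114,577 × 150%/10⌋ = $17,186; SL = ⌊$97,577/5⌋ = $19,515 → take SL $19,515. Book value $95,062.
Year 7: DB = ⌊$95,062 × 150%/10⌋ = $14,259; SL = ⌊$78,062/4⌋ = $19,515 → take SL $19,515. Book value $75,547.
Year 8: DB = ⌊$75,547 × 150%/10⌋ = $11,332; SL = ⌊$58,547/3⌋ = $19,515 → take SL $19,515. Book value $56,032.
Year 9: DB = ⌊$56,032 × 150%/10⌋ = $8,404; SL = ⌊$39,032/2⌋ = $19,516 → take SL $19,516. Book value $36,516.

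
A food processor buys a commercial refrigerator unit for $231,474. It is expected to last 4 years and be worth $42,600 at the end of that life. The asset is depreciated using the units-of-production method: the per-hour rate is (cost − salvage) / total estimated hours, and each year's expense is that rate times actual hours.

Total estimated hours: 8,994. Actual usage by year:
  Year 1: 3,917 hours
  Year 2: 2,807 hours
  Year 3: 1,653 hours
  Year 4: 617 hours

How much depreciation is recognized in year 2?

Depreciable base = $231,474 − $42,600 = $188,874.
Rate = $188,874 / 8,994 hours = $21 per hour.
Year 1: 3,917 × $21 = $82,257. Book value $149,217.
Year 2: 2,807 × $21 = $58,947. Book value $90,270.

$58,947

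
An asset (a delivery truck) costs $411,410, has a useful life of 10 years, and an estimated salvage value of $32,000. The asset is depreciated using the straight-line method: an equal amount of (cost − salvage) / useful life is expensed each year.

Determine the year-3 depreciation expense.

Depreciable base = $411,410 − $32,000 = $379,410.
Annual expense = $379,410 / 10 = $37,941.

$37,941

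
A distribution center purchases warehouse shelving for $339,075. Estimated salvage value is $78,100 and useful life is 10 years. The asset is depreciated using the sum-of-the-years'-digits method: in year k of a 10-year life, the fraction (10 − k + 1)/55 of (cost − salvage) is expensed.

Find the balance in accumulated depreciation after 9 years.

$256,230

Depreciable base = $339,075 − $78,100 = $260,975.
Sum of the years' digits = 10+9+8+7+6+5+4+3+2+1 = 55.
Year 1: $260,975 × 10/55 = $47,450. Book value $291,625.
Year 2: $260,975 × 9/55 = $42,705. Book value $248,920.
Year 3: $260,975 × 8/55 = $37,960. Book value $210,960.
Year 4: $260,975 × 7/55 = $33,215. Book value $177,745.
Year 5: $260,975 × 6/55 = $28,470. Book value $149,275.
Year 6: $260,975 × 5/55 = $23,725. Book value $125,550.
Year 7: $260,975 × 4/55 = $18,980. Book value $106,570.
Year 8: $260,975 × 3/55 = $14,235. Book value $92,335.
Year 9: $260,975 × 2/55 = $9,490. Book value $82,845.
Accumulated through year 9 = $339,075 − $82,845 = $256,230.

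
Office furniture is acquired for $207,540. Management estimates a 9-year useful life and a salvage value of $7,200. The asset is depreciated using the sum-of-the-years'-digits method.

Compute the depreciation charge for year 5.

$22,260

Depreciable base = $207,540 − $7,200 = $200,340.
Sum of the years' digits = 9+8+7+6+5+4+3+2+1 = 45.
Year 1: $200,340 × 9/45 = $40,068. Book value $167,472.
Year 2: $200,340 × 8/45 = $35,616. Book value $131,856.
Year 3: $200,340 × 7/45 = $31,164. Book value $100,692.
Year 4: $200,340 × 6/45 = $26,712. Book value $73,980.
Year 5: $200,340 × 5/45 = $22,260. Book value $51,720.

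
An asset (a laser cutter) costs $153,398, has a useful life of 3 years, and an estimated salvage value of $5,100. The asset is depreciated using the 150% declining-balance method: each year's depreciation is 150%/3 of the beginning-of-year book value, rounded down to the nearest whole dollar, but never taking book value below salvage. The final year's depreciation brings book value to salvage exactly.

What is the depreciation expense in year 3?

$33,250

Depreciable base = $153,398 − $5,100 = $148,298.
Year 1: ⌊$153,398 × 150%/3⌋ = $76,699. Book value $76,699.
Year 2: ⌊$76,699 × 150%/3⌋ = $38,349. Book value $38,350.
Year 3 (final): $38,350 − $5,100 = $33,250. Book value $5,100.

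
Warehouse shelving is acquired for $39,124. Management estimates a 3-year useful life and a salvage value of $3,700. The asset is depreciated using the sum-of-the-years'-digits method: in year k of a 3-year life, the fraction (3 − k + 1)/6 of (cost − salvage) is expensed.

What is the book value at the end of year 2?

$9,604

Depreciable base = $39,124 − $3,700 = $35,424.
Sum of the years' digits = 3+2+1 = 6.
Year 1: $35,424 × 3/6 = $17,712. Book value $21,412.
Year 2: $35,424 × 2/6 = $11,808. Book value $9,604.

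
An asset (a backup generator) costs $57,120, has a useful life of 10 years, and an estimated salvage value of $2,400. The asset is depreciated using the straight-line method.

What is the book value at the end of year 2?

Depreciable base = $57,120 − $2,400 = $54,720.
Annual expense = $54,720 / 10 = $5,472.
End of year 1: book value $51,648.
End of year 2: book value $46,176.

$46,176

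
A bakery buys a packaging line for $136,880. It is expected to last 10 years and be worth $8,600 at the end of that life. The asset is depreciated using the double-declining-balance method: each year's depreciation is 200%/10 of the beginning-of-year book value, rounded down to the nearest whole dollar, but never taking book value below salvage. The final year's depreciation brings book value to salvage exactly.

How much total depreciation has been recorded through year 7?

Depreciable base = $136,880 − $8,600 = $128,280.
Year 1: ⌊$136,880 × 200%/10⌋ = $27,376. Book value $109,504.
Year 2: ⌊$109,504 × 200%/10⌋ = $21,900. Book value $87,604.
Year 3: ⌊$87,604 × 200%/10⌋ = $17,520. Book value $70,084.
Year 4: ⌊$70,084 × 200%/10⌋ = $14,016. Book value $56,068.
Year 5: ⌊$56,068 × 200%/10⌋ = $11,213. Book value $44,855.
Year 6: ⌊$44,855 × 200%/10⌋ = $8,971. Book value $35,884.
Year 7: ⌊$35,884 × 200%/10⌋ = $7,176. Book value $28,708.
Accumulated through year 7 = $136,880 − $28,708 = $108,172.

$108,172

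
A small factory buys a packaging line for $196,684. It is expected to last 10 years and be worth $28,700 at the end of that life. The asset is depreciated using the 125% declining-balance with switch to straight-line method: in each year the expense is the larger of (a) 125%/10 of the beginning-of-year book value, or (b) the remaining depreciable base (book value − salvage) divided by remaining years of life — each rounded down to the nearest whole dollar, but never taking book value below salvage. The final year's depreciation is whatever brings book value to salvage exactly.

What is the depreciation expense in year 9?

Depreciable base = $196,684 − $28,700 = $167,984.
Year 1: DB = ⌊$196,684 × 125%/10⌋ = $24,585; SL = ⌊$167,984/10⌋ = $16,798 → take DB $24,585. Book value $172,099.
Year 2: DB = ⌊$172,099 × 125%/10⌋ = $21,512; SL = ⌊$143,399/9⌋ = $15,933 → take DB $21,512. Book value $150,587.
Year 3: DB = ⌊$150,587 × 125%/10⌋ = $18,823; SL = ⌊$121,887/8⌋ = $15,235 → take DB $18,823. Book value $131,764.
Year 4: DB = ⌊$131,764 × 125%/10⌋ = $16,470; SL = ⌊$103,064/7⌋ = $14,723 → take DB $16,470. Book value $115,294.
Year 5: DB = ⌊$115,294 × 125%/10⌋ = $14,411; SL = ⌊$86,594/6⌋ = $14,432 → take SL $14,432. Book value $100,862.
Year 6: DB = ⌊$100,862 × 125%/10⌋ = $12,607; SL = ⌊$72,162/5⌋ = $14,432 → take SL $14,432. Book value $86,430.
Year 7: DB = ⌊$86,430 × 125%/10⌋ = $10,803; SL = ⌊$57,730/4⌋ = $14,432 → take SL $14,432. Book value $71,998.
Year 8: DB = ⌊$71,998 × 125%/10⌋ = $8,999; SL = ⌊$43,298/3⌋ = $14,432 → take SL $14,432. Book value $57,566.
Year 9: DB = ⌊$57,566 × 125%/10⌋ = $7,195; SL = ⌊$28,866/2⌋ = $14,433 → take SL $14,433. Book value $43,133.

$14,433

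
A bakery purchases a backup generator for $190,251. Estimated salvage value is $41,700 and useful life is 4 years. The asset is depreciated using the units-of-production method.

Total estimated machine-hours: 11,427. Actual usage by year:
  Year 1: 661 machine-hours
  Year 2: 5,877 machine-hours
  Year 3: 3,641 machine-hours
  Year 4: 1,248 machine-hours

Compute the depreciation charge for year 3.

$47,333

Depreciable base = $190,251 − $41,700 = $148,551.
Rate = $148,551 / 11,427 machine-hours = $13 per machine-hour.
Year 1: 661 × $13 = $8,593. Book value $181,658.
Year 2: 5,877 × $13 = $76,401. Book value $105,257.
Year 3: 3,641 × $13 = $47,333. Book value $57,924.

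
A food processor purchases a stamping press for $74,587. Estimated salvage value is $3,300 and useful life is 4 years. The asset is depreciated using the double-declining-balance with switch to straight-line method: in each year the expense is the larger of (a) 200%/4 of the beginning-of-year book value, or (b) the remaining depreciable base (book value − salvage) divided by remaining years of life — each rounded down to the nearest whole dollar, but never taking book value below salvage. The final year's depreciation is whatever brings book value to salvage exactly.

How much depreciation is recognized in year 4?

$6,024

Depreciable base = $74,587 − $3,300 = $71,287.
Year 1: DB = ⌊$74,587 × 200%/4⌋ = $37,293; SL = ⌊$71,287/4⌋ = $17,821 → take DB $37,293. Book value $37,294.
Year 2: DB = ⌊$37,294 × 200%/4⌋ = $18,647; SL = ⌊$33,994/3⌋ = $11,331 → take DB $18,647. Book value $18,647.
Year 3: DB = ⌊$18,647 × 200%/4⌋ = $9,323; SL = ⌊$15,347/2⌋ = $7,673 → take DB $9,323. Book value $9,324.
Year 4 (final): $9,324 − $3,300 = $6,024. Book value $3,300.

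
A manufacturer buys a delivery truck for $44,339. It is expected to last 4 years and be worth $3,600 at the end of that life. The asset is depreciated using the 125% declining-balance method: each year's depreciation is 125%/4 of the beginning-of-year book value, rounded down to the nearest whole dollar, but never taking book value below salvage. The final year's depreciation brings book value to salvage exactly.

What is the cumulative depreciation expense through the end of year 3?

$29,930

Depreciable base = $44,339 − $3,600 = $40,739.
Year 1: ⌊$44,339 × 125%/4⌋ = $13,855. Book value $30,484.
Year 2: ⌊$30,484 × 125%/4⌋ = $9,526. Book value $20,958.
Year 3: ⌊$20,958 × 125%/4⌋ = $6,549. Book value $14,409.
Accumulated through year 3 = $44,339 − $14,409 = $29,930.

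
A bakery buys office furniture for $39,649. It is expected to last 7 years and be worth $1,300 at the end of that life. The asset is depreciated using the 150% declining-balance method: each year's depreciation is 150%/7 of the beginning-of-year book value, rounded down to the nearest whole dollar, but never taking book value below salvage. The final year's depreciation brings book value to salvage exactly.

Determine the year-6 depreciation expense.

Depreciable base = $39,649 − $1,300 = $38,349.
Year 1: ⌊$39,649 × 150%/7⌋ = $8,496. Book value $31,153.
Year 2: ⌊$31,153 × 150%/7⌋ = $6,675. Book value $24,478.
Year 3: ⌊$24,478 × 150%/7⌋ = $5,245. Book value $19,233.
Year 4: ⌊$19,233 × 150%/7⌋ = $4,121. Book value $15,112.
Year 5: ⌊$15,112 × 150%/7⌋ = $3,238. Book value $11,874.
Year 6: ⌊$11,874 × 150%/7⌋ = $2,544. Book value $9,330.

$2,544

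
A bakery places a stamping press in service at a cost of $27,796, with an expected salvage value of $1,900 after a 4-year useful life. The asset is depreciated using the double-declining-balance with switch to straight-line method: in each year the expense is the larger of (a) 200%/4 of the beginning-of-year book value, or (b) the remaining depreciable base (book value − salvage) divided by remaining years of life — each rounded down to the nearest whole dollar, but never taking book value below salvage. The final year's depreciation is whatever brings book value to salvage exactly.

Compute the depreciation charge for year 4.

$1,575

Depreciable base = $27,796 − $1,900 = $25,896.
Year 1: DB = ⌊$27,796 × 200%/4⌋ = $13,898; SL = ⌊$25,896/4⌋ = $6,474 → take DB $13,898. Book value $13,898.
Year 2: DB = ⌊$13,898 × 200%/4⌋ = $6,949; SL = ⌊$11,998/3⌋ = $3,999 → take DB $6,949. Book value $6,949.
Year 3: DB = ⌊$6,949 × 200%/4⌋ = $3,474; SL = ⌊$5,049/2⌋ = $2,524 → take DB $3,474. Book value $3,475.
Year 4 (final): $3,475 − $1,900 = $1,575. Book value $1,900.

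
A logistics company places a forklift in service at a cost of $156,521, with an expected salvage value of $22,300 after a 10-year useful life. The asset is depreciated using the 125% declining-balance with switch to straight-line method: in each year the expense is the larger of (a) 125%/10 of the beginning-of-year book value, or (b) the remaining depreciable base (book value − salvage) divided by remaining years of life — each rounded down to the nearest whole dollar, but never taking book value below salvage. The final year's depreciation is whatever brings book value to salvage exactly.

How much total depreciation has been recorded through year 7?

$99,495

Depreciable base = $156,521 − $22,300 = $134,221.
Year 1: DB = ⌊$156,521 × 125%/10⌋ = $19,565; SL = ⌊$134,221/10⌋ = $13,422 → take DB $19,565. Book value $136,956.
Year 2: DB = ⌊$136,956 × 125%/10⌋ = $17,119; SL = ⌊$114,656/9⌋ = $12,739 → take DB $17,119. Book value $119,837.
Year 3: DB = ⌊$119,837 × 125%/10⌋ = $14,979; SL = ⌊$97,537/8⌋ = $12,192 → take DB $14,979. Book value $104,858.
Year 4: DB = ⌊$104,858 × 125%/10⌋ = $13,107; SL = ⌊$82,558/7⌋ = $11,794 → take DB $13,107. Book value $91,751.
Year 5: DB = ⌊$91,751 × 125%/10⌋ = $11,468; SL = ⌊$69,451/6⌋ = $11,575 → take SL $11,575. Book value $80,176.
Year 6: DB = ⌊$80,176 × 125%/10⌋ = $10,022; SL = ⌊$57,876/5⌋ = $11,575 → take SL $11,575. Book value $68,601.
Year 7: DB = ⌊$68,601 × 125%/10⌋ = $8,575; SL = ⌊$46,301/4⌋ = $11,575 → take SL $11,575. Book value $57,026.
Accumulated through year 7 = $156,521 − $57,026 = $99,495.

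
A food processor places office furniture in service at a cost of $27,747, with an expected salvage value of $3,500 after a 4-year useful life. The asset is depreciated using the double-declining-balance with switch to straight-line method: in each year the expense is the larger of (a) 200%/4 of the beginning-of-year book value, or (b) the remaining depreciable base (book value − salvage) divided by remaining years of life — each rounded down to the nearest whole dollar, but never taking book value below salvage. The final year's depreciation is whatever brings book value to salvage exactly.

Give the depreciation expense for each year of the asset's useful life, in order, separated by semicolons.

$13,873; $6,937; $3,437; $0

Depreciable base = $27,747 − $3,500 = $24,247.
Year 1: DB = ⌊$27,747 × 200%/4⌋ = $13,873; SL = ⌊$24,247/4⌋ = $6,061 → take DB $13,873. Book value $13,874.
Year 2: DB = ⌊$13,874 × 200%/4⌋ = $6,937; SL = ⌊$10,374/3⌋ = $3,458 → take DB $6,937. Book value $6,937.
Year 3: DB = ⌊$6,937 × 200%/4⌋ = $3,468; SL = ⌊$3,437/2⌋ = $1,718 → take DB $3,468, capped at $3,437. Book value $3,500.
Year 4 (final): $3,500 − $3,500 = $0. Book value $3,500.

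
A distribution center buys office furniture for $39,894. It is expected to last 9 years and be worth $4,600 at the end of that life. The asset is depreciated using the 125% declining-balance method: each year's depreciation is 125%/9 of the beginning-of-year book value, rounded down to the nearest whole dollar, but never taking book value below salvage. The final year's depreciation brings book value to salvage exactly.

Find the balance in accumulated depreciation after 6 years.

Depreciable base = $39,894 − $4,600 = $35,294.
Year 1: ⌊$39,894 × 125%/9⌋ = $5,540. Book value $34,354.
Year 2: ⌊$34,354 × 125%/9⌋ = $4,771. Book value $29,583.
Year 3: ⌊$29,583 × 125%/9⌋ = $4,108. Book value $25,475.
Year 4: ⌊$25,475 × 125%/9⌋ = $3,538. Book value $21,937.
Year 5: ⌊$21,937 × 125%/9⌋ = $3,046. Book value $18,891.
Year 6: ⌊$18,891 × 125%/9⌋ = $2,623. Book value $16,268.
Accumulated through year 6 = $39,894 − $16,268 = $23,626.

$23,626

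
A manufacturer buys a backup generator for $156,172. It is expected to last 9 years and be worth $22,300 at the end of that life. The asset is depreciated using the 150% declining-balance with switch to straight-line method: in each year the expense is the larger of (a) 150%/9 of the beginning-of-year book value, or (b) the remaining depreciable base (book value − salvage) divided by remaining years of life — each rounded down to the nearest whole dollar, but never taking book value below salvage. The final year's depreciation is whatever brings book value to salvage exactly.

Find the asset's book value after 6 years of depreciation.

Depreciable base = $156,172 − $22,300 = $133,872.
Year 1: DB = ⌊$156,172 × 150%/9⌋ = $26,028; SL = ⌊$133,872/9⌋ = $14,874 → take DB $26,028. Book value $130,144.
Year 2: DB = ⌊$130,144 × 150%/9⌋ = $21,690; SL = ⌊$107,844/8⌋ = $13,480 → take DB $21,690. Book value $108,454.
Year 3: DB = ⌊$108,454 × 150%/9⌋ = $18,075; SL = ⌊$86,154/7⌋ = $12,307 → take DB $18,075. Book value $90,379.
Year 4: DB = ⌊$90,379 × 150%/9⌋ = $15,063; SL = ⌊$68,079/6⌋ = $11,346 → take DB $15,063. Book value $75,316.
Year 5: DB = ⌊$75,316 × 150%/9⌋ = $12,552; SL = ⌊$53,016/5⌋ = $10,603 → take DB $12,552. Book value $62,764.
Year 6: DB = ⌊$62,764 × 150%/9⌋ = $10,460; SL = ⌊$40,464/4⌋ = $10,116 → take DB $10,460. Book value $52,304.

$52,304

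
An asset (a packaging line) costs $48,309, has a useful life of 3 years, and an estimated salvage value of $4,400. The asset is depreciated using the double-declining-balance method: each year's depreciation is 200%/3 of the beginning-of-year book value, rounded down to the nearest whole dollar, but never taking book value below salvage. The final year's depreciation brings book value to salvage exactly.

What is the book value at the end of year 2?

Depreciable base = $48,309 − $4,400 = $43,909.
Year 1: ⌊$48,309 × 200%/3⌋ = $32,206. Book value $16,103.
Year 2: ⌊$16,103 × 200%/3⌋ = $10,735. Book value $5,368.

$5,368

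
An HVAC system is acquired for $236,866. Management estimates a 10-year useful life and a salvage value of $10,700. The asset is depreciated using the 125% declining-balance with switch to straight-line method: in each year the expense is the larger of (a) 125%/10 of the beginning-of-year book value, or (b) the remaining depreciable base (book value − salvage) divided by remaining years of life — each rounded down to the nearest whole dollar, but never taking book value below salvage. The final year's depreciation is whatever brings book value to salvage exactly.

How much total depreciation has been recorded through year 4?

$99,323

Depreciable base = $236,866 − $10,700 = $226,166.
Year 1: DB = ⌊$236,866 × 125%/10⌋ = $29,608; SL = ⌊$226,166/10⌋ = $22,616 → take DB $29,608. Book value $207,258.
Year 2: DB = ⌊$207,258 × 125%/10⌋ = $25,907; SL = ⌊$196,558/9⌋ = $21,839 → take DB $25,907. Book value $181,351.
Year 3: DB = ⌊$181,351 × 125%/10⌋ = $22,668; SL = ⌊$170,651/8⌋ = $21,331 → take DB $22,668. Book value $158,683.
Year 4: DB = ⌊$158,683 × 125%/10⌋ = $19,835; SL = ⌊$147,983/7⌋ = $21,140 → take SL $21,140. Book value $137,543.
Accumulated through year 4 = $236,866 − $137,543 = $99,323.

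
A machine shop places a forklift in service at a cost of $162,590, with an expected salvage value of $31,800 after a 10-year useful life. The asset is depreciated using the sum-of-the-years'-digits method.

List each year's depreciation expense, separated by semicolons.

Depreciable base = $162,590 − $31,800 = $130,790.
Sum of the years' digits = 10+9+8+7+6+5+4+3+2+1 = 55.
Year 1: $130,790 × 10/55 = $23,780. Book value $138,810.
Year 2: $130,790 × 9/55 = $21,402. Book value $117,408.
Year 3: $130,790 × 8/55 = $19,024. Book value $98,384.
Year 4: $130,790 × 7/55 = $16,646. Book value $81,738.
Year 5: $130,790 × 6/55 = $14,268. Book value $67,470.
Year 6: $130,790 × 5/55 = $11,890. Book value $55,580.
Year 7: $130,790 × 4/55 = $9,512. Book value $46,068.
Year 8: $130,790 × 3/55 = $7,134. Book value $38,934.
Year 9: $130,790 × 2/55 = $4,756. Book value $34,178.
Year 10: $130,790 × 1/55 = $2,378. Book value $31,800.

$23,780; $21,402; $19,024; $16,646; $14,268; $11,890; $9,512; $7,134; $4,756; $2,378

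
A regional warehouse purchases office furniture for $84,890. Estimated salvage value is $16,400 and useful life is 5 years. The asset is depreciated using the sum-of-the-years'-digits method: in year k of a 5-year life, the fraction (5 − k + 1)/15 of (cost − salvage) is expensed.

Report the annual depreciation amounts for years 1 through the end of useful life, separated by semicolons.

$22,830; $18,264; $13,698; $9,132; $4,566

Depreciable base = $84,890 − $16,400 = $68,490.
Sum of the years' digits = 5+4+3+2+1 = 15.
Year 1: $68,490 × 5/15 = $22,830. Book value $62,060.
Year 2: $68,490 × 4/15 = $18,264. Book value $43,796.
Year 3: $68,490 × 3/15 = $13,698. Book value $30,098.
Year 4: $68,490 × 2/15 = $9,132. Book value $20,966.
Year 5: $68,490 × 1/15 = $4,566. Book value $16,400.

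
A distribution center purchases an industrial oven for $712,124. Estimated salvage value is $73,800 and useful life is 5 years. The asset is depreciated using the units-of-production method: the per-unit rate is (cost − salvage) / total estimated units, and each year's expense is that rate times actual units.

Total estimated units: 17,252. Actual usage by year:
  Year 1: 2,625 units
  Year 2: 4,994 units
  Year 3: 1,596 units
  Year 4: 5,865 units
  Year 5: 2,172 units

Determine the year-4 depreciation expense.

$217,005

Depreciable base = $712,124 − $73,800 = $638,324.
Rate = $638,324 / 17,252 units = $37 per unit.
Year 1: 2,625 × $37 = $97,125. Book value $614,999.
Year 2: 4,994 × $37 = $184,778. Book value $430,221.
Year 3: 1,596 × $37 = $59,052. Book value $371,169.
Year 4: 5,865 × $37 = $217,005. Book value $154,164.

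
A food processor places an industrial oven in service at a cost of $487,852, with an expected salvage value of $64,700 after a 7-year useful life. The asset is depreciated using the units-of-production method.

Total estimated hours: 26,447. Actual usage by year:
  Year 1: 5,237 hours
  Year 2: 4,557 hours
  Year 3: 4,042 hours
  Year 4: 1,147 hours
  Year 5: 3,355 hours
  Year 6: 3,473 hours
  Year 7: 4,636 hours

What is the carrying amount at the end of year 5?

$194,444

Depreciable base = $487,852 − $64,700 = $423,152.
Rate = $423,152 / 26,447 hours = $16 per hour.
Year 1: 5,237 × $16 = $83,792. Book value $404,060.
Year 2: 4,557 × $16 = $72,912. Book value $331,148.
Year 3: 4,042 × $16 = $64,672. Book value $266,476.
Year 4: 1,147 × $16 = $18,352. Book value $248,124.
Year 5: 3,355 × $16 = $53,680. Book value $194,444.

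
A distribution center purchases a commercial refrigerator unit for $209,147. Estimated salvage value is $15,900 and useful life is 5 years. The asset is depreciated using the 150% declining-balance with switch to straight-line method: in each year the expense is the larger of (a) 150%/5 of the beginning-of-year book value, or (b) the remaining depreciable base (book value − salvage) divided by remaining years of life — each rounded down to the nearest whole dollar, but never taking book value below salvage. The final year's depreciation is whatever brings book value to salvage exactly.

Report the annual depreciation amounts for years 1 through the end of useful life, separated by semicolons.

$62,744; $43,920; $30,744; $27,919; $27,920

Depreciable base = $209,147 − $15,900 = $193,247.
Year 1: DB = ⌊$209,147 × 150%/5⌋ = $62,744; SL = ⌊$193,247/5⌋ = $38,649 → take DB $62,744. Book value $146,403.
Year 2: DB = ⌊$146,403 × 150%/5⌋ = $43,920; SL = ⌊$130,503/4⌋ = $32,625 → take DB $43,920. Book value $102,483.
Year 3: DB = ⌊$102,483 × 150%/5⌋ = $30,744; SL = ⌊$86,583/3⌋ = $28,861 → take DB $30,744. Book value $71,739.
Year 4: DB = ⌊$71,739 × 150%/5⌋ = $21,521; SL = ⌊$55,839/2⌋ = $27,919 → take SL $27,919. Book value $43,820.
Year 5 (final): $43,820 − $15,900 = $27,920. Book value $15,900.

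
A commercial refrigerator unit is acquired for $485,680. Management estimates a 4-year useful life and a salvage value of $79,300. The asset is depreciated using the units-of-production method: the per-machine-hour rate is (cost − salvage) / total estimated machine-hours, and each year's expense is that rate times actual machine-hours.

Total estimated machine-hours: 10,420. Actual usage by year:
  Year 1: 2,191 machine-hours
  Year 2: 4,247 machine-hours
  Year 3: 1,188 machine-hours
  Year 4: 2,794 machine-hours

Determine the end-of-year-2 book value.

Depreciable base = $485,680 − $79,300 = $406,380.
Rate = $406,380 / 10,420 machine-hours = $39 per machine-hour.
Year 1: 2,191 × $39 = $85,449. Book value $400,231.
Year 2: 4,247 × $39 = $165,633. Book value $234,598.

$234,598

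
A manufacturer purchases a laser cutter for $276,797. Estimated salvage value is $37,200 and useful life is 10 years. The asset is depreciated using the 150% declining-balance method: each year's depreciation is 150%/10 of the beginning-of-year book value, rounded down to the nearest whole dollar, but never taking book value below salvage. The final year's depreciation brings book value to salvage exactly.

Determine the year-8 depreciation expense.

Depreciable base = $276,797 − $37,200 = $239,597.
Year 1: ⌊$276,797 × 150%/10⌋ = $41,519. Book value $235,278.
Year 2: ⌊$235,278 × 150%/10⌋ = $35,291. Book value $199,987.
Year 3: ⌊$199,987 × 150%/10⌋ = $29,998. Book value $169,989.
Year 4: ⌊$169,989 × 150%/10⌋ = $25,498. Book value $144,491.
Year 5: ⌊$144,491 × 150%/10⌋ = $21,673. Book value $122,818.
Year 6: ⌊$122,818 × 150%/10⌋ = $18,422. Book value $104,396.
Year 7: ⌊$104,396 × 150%/10⌋ = $15,659. Book value $88,737.
Year 8: ⌊$88,737 × 150%/10⌋ = $13,310. Book value $75,427.

$13,310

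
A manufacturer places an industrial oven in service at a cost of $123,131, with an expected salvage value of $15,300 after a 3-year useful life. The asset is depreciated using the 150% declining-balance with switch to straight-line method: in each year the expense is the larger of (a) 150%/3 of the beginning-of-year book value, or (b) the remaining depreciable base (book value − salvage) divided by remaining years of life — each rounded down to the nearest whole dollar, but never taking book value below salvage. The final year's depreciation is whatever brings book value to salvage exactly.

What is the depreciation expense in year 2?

Depreciable base = $123,131 − $15,300 = $107,831.
Year 1: DB = ⌊$123,131 × 150%/3⌋ = $61,565; SL = ⌊$107,831/3⌋ = $35,943 → take DB $61,565. Book value $61,566.
Year 2: DB = ⌊$61,566 × 150%/3⌋ = $30,783; SL = ⌊$46,266/2⌋ = $23,133 → take DB $30,783. Book value $30,783.

$30,783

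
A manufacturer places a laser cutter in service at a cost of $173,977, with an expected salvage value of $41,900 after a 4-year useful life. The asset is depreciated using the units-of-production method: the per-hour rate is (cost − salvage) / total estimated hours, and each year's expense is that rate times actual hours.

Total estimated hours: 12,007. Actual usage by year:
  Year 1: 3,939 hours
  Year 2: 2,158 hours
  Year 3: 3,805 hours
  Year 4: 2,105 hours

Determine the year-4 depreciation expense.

Depreciable base = $173,977 − $41,900 = $132,077.
Rate = $132,077 / 12,007 hours = $11 per hour.
Year 1: 3,939 × $11 = $43,329. Book value $130,648.
Year 2: 2,158 × $11 = $23,738. Book value $106,910.
Year 3: 3,805 × $11 = $41,855. Book value $65,055.
Year 4: 2,105 × $11 = $23,155. Book value $41,900.

$23,155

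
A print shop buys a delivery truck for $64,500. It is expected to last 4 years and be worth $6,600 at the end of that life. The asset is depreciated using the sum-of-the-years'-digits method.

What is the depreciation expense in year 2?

Depreciable base = $64,500 − $6,600 = $57,900.
Sum of the years' digits = 4+3+2+1 = 10.
Year 1: $57,900 × 4/10 = $23,160. Book value $41,340.
Year 2: $57,900 × 3/10 = $17,370. Book value $23,970.

$17,370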